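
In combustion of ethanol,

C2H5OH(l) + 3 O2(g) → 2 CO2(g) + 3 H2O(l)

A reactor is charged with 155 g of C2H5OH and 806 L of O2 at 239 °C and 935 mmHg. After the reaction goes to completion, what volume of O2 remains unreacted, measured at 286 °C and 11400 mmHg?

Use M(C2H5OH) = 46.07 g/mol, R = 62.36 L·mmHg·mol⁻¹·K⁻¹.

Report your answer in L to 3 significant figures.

n(C2H5OH) = 155 / 46.07 = 3.364 mol
n(O2) = PV/RT = (935 × 806) / (62.36 × 512.15) = 23.60 mol
For 3.364 mol C2H5OH, stoichiometry requires (3/1) × 3.364 = 10.09 mol O2; 23.60 mol is available, so C2H5OH is limiting.
n(O2) consumed = (3/1) × 3.364 = 10.09 mol; remaining = 23.60 − 10.09 = 13.51 mol
V(O2) = nRT/P = 13.51 × 62.36 × 559.15 / 11400 = 41.32 L

41.3 L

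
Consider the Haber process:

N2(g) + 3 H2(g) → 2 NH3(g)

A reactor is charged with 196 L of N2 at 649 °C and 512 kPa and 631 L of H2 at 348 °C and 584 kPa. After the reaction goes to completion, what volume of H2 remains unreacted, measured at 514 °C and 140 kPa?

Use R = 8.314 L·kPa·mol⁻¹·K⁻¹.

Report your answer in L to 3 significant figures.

1500 L

n(N2) = PV/RT = (512 × 196) / (8.314 × 922.15) = 13.09 mol
n(H2) = PV/RT = (584 × 631) / (8.314 × 621.15) = 71.36 mol
For 13.09 mol N2, stoichiometry requires (3/1) × 13.09 = 39.27 mol H2; 71.36 mol is available, so N2 is limiting.
n(H2) consumed = (3/1) × 13.09 = 39.27 mol; remaining = 71.36 − 39.27 = 32.09 mol
V(H2) = nRT/P = 32.09 × 8.314 × 787.15 / 140 = 1500 L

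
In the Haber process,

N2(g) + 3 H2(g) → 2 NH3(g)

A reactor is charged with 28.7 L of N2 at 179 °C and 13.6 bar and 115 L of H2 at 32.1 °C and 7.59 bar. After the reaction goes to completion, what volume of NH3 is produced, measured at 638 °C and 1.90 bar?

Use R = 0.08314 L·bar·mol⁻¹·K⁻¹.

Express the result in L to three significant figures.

828 L

n(N2) = PV/RT = (13.6 × 28.7) / (0.08314 × 452.15) = 10.38 mol
n(H2) = PV/RT = (7.59 × 115) / (0.08314 × 305.25) = 34.39 mol
For 10.38 mol N2, stoichiometry requires (3/1) × 10.38 = 31.14 mol H2; 34.39 mol is available, so N2 is limiting.
n(NH3) = (2/1) × 10.38 = 20.76 mol
V(NH3) = nRT/P = 20.76 × 0.08314 × 911.15 / 1.90 = 827.7 L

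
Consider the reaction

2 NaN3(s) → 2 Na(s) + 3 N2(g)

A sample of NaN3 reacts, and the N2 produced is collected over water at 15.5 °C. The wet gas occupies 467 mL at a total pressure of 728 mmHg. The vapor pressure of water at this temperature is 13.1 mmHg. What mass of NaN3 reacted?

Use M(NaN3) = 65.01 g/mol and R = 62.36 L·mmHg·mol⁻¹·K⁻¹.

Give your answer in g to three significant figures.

0.804 g

P(N2) = 728 − 13.1 = 714.9 mmHg
n(N2) = PV/RT = (714.9 × 0.4670) / (62.36 × 288.65) = 0.01855 mol
n(NaN3) = (2/3) × 0.01855 = 0.01237 mol
m(NaN3) = 0.01237 × 65.01 = 0.8042 g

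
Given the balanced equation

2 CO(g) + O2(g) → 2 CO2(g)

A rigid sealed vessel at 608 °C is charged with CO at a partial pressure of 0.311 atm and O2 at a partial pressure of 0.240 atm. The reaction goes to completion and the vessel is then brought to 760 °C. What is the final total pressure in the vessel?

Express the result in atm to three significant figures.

At constant V, partial pressures at 608 °C are proportional to moles, so apply stoichiometry directly to pressures.
P(O2) required for 0.311 atm of CO = (1/2) × 0.311 = 0.1555 atm; available 0.240 atm, so CO is limiting.
P(O2) remaining = 0.240 − (1/2) × 0.311 = 0.08450 atm
P(gaseous products) = (2)/2 × 0.311 = 0.3110 atm
P_total at 608 °C = 0.08450 + 0.3110 = 0.3955 atm
Scaling to 760 °C: P = 0.3955 × 1033.15/881.15 = 0.4637 atm

0.464 atm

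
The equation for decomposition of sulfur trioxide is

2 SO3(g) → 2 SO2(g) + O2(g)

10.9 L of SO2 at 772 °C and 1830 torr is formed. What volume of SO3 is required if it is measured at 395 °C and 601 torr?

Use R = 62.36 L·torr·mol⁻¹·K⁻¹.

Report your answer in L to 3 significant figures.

n(SO2) = PV/RT = (1830 × 10.9) / (62.36 × 1045.15) = 0.3061 mol
n(SO3) = (2/2) × 0.3061 = 0.3061 mol
V = nRT/P = 0.3061 × 62.36 × 668.15 / 601 = 21.22 L

21.2 L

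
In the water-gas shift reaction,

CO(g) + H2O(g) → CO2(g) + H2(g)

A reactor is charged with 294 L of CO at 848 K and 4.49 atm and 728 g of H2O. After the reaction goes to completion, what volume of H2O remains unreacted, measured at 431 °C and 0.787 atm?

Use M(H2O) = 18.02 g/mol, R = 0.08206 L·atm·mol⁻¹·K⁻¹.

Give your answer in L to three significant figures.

1570 L

n(CO) = PV/RT = (4.49 × 294) / (0.08206 × 848) = 18.97 mol
n(H2O) = 728 / 18.02 = 40.40 mol
For 18.97 mol CO, stoichiometry requires (1/1) × 18.97 = 18.97 mol H2O; 40.40 mol is available, so CO is limiting.
n(H2O) consumed = (1/1) × 18.97 = 18.97 mol; remaining = 40.40 − 18.97 = 21.43 mol
V(H2O) = nRT/P = 21.43 × 0.08206 × 704.15 / 0.787 = 1573 L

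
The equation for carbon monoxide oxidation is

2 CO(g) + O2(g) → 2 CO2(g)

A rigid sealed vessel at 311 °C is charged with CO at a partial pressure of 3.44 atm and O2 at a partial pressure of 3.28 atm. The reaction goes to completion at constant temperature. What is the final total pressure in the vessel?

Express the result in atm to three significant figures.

5.00 atm

Because the vessel is rigid and T is held at 311 °C, work the stoichiometry in partial pressures (P_i = n_iRT/V).
P(O2) required for 3.44 atm of CO = (1/2) × 3.44 = 1.720 atm; available 3.28 atm, so CO is limiting.
P(O2) remaining = 3.28 − (1/2) × 3.44 = 1.560 atm
P(gaseous products) = (2)/2 × 3.44 = 3.440 atm
P_total at 311 °C = 1.560 + 3.440 = 5.000 atm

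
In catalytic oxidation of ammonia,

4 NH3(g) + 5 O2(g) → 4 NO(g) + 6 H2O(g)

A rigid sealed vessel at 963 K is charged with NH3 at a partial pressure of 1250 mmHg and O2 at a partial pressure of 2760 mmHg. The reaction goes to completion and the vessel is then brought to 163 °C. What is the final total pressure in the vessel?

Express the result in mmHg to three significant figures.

At constant V, partial pressures at 963 K are proportional to moles, so apply stoichiometry directly to pressures.
P(O2) required for 1250 mmHg of NH3 = (5/4) × 1250 = 1562 mmHg; available 2760 mmHg, so NH3 is limiting.
P(O2) remaining = 2760 − (5/4) × 1250 = 1198 mmHg
P(gaseous products) = (4+6)/4 × 1250 = 3125 mmHg
P_total at 963 K = 1198 + 3125 = 4323 mmHg
Scaling to 163 °C: P = 4323 × 436.15/963 = 1958 mmHg

1960 mmHg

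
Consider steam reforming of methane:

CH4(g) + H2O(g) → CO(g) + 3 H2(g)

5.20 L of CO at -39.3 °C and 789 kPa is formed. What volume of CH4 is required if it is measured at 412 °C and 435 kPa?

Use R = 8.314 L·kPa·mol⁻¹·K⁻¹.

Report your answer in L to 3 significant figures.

27.6 L

n(CO) = PV/RT = (789 × 5.20) / (8.314 × 233.85) = 2.110 mol
n(CH4) = (1/1) × 2.110 = 2.110 mol
V = nRT/P = 2.110 × 8.314 × 685.15 / 435 = 27.63 L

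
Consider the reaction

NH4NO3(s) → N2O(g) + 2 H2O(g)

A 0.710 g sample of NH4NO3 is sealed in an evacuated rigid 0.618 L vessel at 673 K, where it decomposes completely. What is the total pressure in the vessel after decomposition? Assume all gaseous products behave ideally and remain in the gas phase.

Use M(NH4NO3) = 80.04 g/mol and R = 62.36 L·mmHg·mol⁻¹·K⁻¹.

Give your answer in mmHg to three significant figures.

1810 mmHg

n(NH4NO3) = 0.710 / 80.04 = 0.008871 mol
n(gas produced) = (3/1) × 0.008871 = 0.02661 mol
P = nRT/V = 0.02661 × 62.36 × 673 / 0.618 = 1807 mmHg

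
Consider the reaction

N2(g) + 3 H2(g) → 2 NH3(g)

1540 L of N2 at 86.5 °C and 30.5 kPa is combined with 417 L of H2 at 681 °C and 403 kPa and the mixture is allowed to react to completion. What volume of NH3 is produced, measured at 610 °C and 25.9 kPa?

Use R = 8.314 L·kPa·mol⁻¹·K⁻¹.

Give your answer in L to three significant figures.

4000 L

n(N2) = PV/RT = (30.5 × 1540) / (8.314 × 359.65) = 15.71 mol
n(H2) = PV/RT = (403 × 417) / (8.314 × 954.15) = 21.18 mol
For 15.71 mol N2, stoichiometry requires (3/1) × 15.71 = 47.13 mol H2; 21.18 mol is available, so H2 is limiting.
n(NH3) = (2/3) × 21.18 = 14.12 mol
V(NH3) = nRT/P = 14.12 × 8.314 × 883.15 / 25.9 = 4003 L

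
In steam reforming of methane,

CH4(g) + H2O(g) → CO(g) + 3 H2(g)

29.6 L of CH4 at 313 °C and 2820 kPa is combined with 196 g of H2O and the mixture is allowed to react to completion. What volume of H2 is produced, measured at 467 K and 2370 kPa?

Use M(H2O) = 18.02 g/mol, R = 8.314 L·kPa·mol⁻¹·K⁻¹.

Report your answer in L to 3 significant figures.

53.5 L

n(CH4) = PV/RT = (2820 × 29.6) / (8.314 × 586.15) = 17.13 mol
n(H2O) = 196 / 18.02 = 10.88 mol
For 17.13 mol CH4, stoichiometry requires (1/1) × 17.13 = 17.13 mol H2O; 10.88 mol is available, so H2O is limiting.
n(H2) = (3/1) × 10.88 = 32.64 mol
V(H2) = nRT/P = 32.64 × 8.314 × 467 / 2370 = 53.47 L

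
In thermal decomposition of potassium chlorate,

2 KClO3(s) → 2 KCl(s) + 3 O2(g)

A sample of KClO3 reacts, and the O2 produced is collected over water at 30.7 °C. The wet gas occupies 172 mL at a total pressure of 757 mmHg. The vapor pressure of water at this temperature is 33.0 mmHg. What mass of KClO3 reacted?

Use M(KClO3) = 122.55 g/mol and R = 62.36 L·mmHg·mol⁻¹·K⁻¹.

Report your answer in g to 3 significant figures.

0.537 g

P(O2) = 757 − 33.0 = 724.0 mmHg
n(O2) = PV/RT = (724.0 × 0.1720) / (62.36 × 303.85) = 0.006572 mol
n(KClO3) = (2/3) × 0.006572 = 0.004381 mol
m(KClO3) = 0.004381 × 122.55 = 0.5369 g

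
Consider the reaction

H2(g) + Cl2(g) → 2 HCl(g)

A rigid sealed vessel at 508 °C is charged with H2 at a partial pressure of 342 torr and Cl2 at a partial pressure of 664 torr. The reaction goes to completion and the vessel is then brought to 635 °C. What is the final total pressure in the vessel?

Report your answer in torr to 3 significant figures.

1170 torr

With V and T fixed, P_i ∝ n_i, so the mole ratios apply directly to partial pressures at 508 °C.
P(Cl2) required for 342 torr of H2 = (1/1) × 342 = 342.0 torr; available 664 torr, so H2 is limiting.
P(Cl2) remaining = 664 − (1/1) × 342 = 322.0 torr
P(gaseous products) = (2)/1 × 342 = 684.0 torr
P_total at 508 °C = 322.0 + 684.0 = 1006 torr
Scaling to 635 °C: P = 1006 × 908.15/781.15 = 1170 torr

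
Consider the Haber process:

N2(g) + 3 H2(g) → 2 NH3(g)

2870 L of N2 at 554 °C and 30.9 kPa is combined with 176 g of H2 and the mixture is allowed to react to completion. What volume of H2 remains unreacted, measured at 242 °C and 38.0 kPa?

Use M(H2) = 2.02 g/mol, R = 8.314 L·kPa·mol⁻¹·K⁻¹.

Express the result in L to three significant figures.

5460 L

n(N2) = PV/RT = (30.9 × 2870) / (8.314 × 827.15) = 12.90 mol
n(H2) = 176 / 2.02 = 87.13 mol
For 12.90 mol N2, stoichiometry requires (3/1) × 12.90 = 38.70 mol H2; 87.13 mol is available, so N2 is limiting.
n(H2) consumed = (3/1) × 12.90 = 38.70 mol; remaining = 87.13 − 38.70 = 48.43 mol
V(H2) = nRT/P = 48.43 × 8.314 × 515.15 / 38.0 = 5459 L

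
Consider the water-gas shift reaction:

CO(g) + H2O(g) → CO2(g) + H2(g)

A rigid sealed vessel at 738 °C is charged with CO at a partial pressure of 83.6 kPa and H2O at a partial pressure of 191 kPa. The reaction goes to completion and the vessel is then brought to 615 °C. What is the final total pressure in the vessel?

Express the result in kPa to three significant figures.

Because the vessel is rigid and T is held at 738 °C, work the stoichiometry in partial pressures (P_i = n_iRT/V).
P(H2O) required for 83.6 kPa of CO = (1/1) × 83.6 = 83.60 kPa; available 191 kPa, so CO is limiting.
P(H2O) remaining = 191 − (1/1) × 83.6 = 107.4 kPa
P(gaseous products) = (1+1)/1 × 83.6 = 167.2 kPa
P_total at 738 °C = 107.4 + 167.2 = 274.6 kPa
Scaling to 615 °C: P = 274.6 × 888.15/1011.15 = 241.2 kPa

241 kPa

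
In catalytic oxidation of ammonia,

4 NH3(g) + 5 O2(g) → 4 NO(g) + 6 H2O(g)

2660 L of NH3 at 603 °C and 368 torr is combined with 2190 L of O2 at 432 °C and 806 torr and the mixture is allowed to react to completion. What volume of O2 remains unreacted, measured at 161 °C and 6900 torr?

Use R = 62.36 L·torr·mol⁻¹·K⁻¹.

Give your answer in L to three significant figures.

n(NH3) = PV/RT = (368 × 2660) / (62.36 × 876.15) = 17.92 mol
n(O2) = PV/RT = (806 × 2190) / (62.36 × 705.15) = 40.14 mol
For 17.92 mol NH3, stoichiometry requires (5/4) × 17.92 = 22.40 mol O2; 40.14 mol is available, so NH3 is limiting.
n(O2) consumed = (5/4) × 17.92 = 22.40 mol; remaining = 40.14 − 22.40 = 17.74 mol
V(O2) = nRT/P = 17.74 × 62.36 × 434.15 / 6900 = 69.61 L

69.6 L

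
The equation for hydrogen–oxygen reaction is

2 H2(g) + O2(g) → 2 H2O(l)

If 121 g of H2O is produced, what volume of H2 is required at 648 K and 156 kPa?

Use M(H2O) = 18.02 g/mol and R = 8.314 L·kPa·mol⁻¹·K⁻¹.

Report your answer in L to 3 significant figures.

232 L

n(H2O) = 121.0 / 18.02 = 6.715 mol
n(H2) = (2/2) × 6.715 = 6.715 mol
V = nRT/P = 6.715 × 8.314 × 648 / 156 = 231.9 L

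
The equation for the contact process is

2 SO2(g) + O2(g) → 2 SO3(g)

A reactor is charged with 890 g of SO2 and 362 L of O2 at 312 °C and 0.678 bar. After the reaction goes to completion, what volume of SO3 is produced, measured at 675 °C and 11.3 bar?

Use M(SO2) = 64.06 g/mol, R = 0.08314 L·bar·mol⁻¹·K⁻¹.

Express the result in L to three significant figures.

70.4 L

n(SO2) = 890 / 64.06 = 13.89 mol
n(O2) = PV/RT = (0.678 × 362) / (0.08314 × 585.15) = 5.045 mol
For 13.89 mol SO2, stoichiometry requires (1/2) × 13.89 = 6.945 mol O2; 5.045 mol is available, so O2 is limiting.
n(SO3) = (2/1) × 5.045 = 10.09 mol
V(SO3) = nRT/P = 10.09 × 0.08314 × 948.15 / 11.3 = 70.39 L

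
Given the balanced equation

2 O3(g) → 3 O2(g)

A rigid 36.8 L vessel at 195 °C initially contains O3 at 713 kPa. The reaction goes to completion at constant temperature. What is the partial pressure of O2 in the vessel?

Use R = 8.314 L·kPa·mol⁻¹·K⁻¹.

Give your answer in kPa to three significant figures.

1070 kPa

n(O3)₀ = PV/RT = (713 × 36.8) / (8.314 × 468.15) = 6.741 mol
n(O2) = (3/2) × 6.741 = 10.11 mol
P(O2) = nRT/V = 10.11 × 8.314 × 468.15 / 36.8 = 1069 kPa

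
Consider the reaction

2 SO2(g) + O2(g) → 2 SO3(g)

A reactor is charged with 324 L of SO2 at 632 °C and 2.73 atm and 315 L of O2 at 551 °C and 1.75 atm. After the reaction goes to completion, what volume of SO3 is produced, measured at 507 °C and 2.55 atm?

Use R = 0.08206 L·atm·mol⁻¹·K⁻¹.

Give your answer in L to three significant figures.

299 L

n(SO2) = PV/RT = (2.73 × 324) / (0.08206 × 905.15) = 11.91 mol
n(O2) = PV/RT = (1.75 × 315) / (0.08206 × 824.15) = 8.151 mol
For 11.91 mol SO2, stoichiometry requires (1/2) × 11.91 = 5.955 mol O2; 8.151 mol is available, so SO2 is limiting.
n(SO3) = (2/2) × 11.91 = 11.91 mol
V(SO3) = nRT/P = 11.91 × 0.08206 × 780.15 / 2.55 = 299.0 L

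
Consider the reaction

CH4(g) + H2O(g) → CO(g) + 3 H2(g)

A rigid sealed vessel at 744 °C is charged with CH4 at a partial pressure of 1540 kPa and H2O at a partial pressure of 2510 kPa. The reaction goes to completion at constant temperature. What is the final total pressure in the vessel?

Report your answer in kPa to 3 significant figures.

Because the vessel is rigid and T is held at 744 °C, work the stoichiometry in partial pressures (P_i = n_iRT/V).
P(H2O) required for 1540 kPa of CH4 = (1/1) × 1540 = 1540 kPa; available 2510 kPa, so CH4 is limiting.
P(H2O) remaining = 2510 − (1/1) × 1540 = 970.0 kPa
P(gaseous products) = (1+3)/1 × 1540 = 6160 kPa
P_total at 744 °C = 970.0 + 6160 = 7130 kPa

7130 kPa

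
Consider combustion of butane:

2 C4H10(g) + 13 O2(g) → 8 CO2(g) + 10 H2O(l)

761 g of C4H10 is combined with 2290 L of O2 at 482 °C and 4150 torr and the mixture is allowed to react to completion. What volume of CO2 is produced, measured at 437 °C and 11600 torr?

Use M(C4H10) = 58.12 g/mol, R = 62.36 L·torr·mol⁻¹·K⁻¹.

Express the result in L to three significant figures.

n(C4H10) = 761 / 58.12 = 13.09 mol
n(O2) = PV/RT = (4150 × 2290) / (62.36 × 755.15) = 201.8 mol
For 13.09 mol C4H10, stoichiometry requires (13/2) × 13.09 = 85.08 mol O2; 201.8 mol is available, so C4H10 is limiting.
n(CO2) = (8/2) × 13.09 = 52.36 mol
V(CO2) = nRT/P = 52.36 × 62.36 × 710.15 / 11600 = 199.9 L

200 L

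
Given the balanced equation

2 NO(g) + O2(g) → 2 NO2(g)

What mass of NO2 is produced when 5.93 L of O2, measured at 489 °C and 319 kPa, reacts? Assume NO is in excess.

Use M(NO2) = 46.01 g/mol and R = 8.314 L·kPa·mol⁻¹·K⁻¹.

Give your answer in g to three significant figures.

27.5 g

n(O2) = PV/RT = (319 × 5.93) / (8.314 × 762.15) = 0.2985 mol
n(NO2) = (2/1) × 0.2985 = 0.5970 mol
m(NO2) = 0.5970 × 46.01 = 27.47 g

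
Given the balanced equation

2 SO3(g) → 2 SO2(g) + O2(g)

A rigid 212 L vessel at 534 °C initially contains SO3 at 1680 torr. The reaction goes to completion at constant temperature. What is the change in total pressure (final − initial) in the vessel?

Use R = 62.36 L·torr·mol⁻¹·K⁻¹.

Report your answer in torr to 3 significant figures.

At constant T and V, P ∝ n(gas): 2 mol gas → 3 mol gas.
P_final = (3/2) × 1680 = 2520 torr; ΔP = 2520 − 1680 = 840.0 torr

840 torr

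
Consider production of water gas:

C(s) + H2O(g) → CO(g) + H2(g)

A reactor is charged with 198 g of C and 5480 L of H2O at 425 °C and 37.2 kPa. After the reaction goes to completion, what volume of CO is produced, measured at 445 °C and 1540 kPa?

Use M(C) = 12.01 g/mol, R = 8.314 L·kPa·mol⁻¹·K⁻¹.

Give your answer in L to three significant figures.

63.9 L

n(C) = 198 / 12.01 = 16.49 mol
n(H2O) = PV/RT = (37.2 × 5480) / (8.314 × 698.15) = 35.12 mol
For 16.49 mol C, stoichiometry requires (1/1) × 16.49 = 16.49 mol H2O; 35.12 mol is available, so C is limiting.
n(CO) = (1/1) × 16.49 = 16.49 mol
V(CO) = nRT/P = 16.49 × 8.314 × 718.15 / 1540 = 63.93 L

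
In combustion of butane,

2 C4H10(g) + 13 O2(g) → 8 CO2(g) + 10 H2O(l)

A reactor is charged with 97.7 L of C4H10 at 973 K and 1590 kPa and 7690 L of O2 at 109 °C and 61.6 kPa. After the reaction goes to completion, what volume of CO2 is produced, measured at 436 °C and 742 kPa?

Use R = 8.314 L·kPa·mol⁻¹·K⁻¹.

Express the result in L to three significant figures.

610 L

n(C4H10) = PV/RT = (1590 × 97.7) / (8.314 × 973) = 19.20 mol
n(O2) = PV/RT = (61.6 × 7690) / (8.314 × 382.15) = 149.1 mol
For 19.20 mol C4H10, stoichiometry requires (13/2) × 19.20 = 124.8 mol O2; 149.1 mol is available, so C4H10 is limiting.
n(CO2) = (8/2) × 19.20 = 76.80 mol
V(CO2) = nRT/P = 76.80 × 8.314 × 709.15 / 742 = 610.2 L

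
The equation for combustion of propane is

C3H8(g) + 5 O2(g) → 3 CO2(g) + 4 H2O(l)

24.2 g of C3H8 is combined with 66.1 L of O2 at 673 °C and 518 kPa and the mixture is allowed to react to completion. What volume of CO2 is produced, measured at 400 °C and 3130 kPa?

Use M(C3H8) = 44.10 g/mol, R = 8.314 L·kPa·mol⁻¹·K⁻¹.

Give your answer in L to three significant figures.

2.94 L

n(C3H8) = 24.2 / 44.10 = 0.5488 mol
n(O2) = PV/RT = (518 × 66.1) / (8.314 × 946.15) = 4.353 mol
For 0.5488 mol C3H8, stoichiometry requires (5/1) × 0.5488 = 2.744 mol O2; 4.353 mol is available, so C3H8 is limiting.
n(CO2) = (3/1) × 0.5488 = 1.646 mol
V(CO2) = nRT/P = 1.646 × 8.314 × 673.15 / 3130 = 2.943 L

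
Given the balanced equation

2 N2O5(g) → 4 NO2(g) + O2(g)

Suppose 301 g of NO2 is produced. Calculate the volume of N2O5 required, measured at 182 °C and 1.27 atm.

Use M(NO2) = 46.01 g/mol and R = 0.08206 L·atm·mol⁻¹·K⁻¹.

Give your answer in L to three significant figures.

n(NO2) = 301.0 / 46.01 = 6.542 mol
n(N2O5) = (2/4) × 6.542 = 3.271 mol
V = nRT/P = 3.271 × 0.08206 × 455.15 / 1.27 = 96.20 L

96.2 L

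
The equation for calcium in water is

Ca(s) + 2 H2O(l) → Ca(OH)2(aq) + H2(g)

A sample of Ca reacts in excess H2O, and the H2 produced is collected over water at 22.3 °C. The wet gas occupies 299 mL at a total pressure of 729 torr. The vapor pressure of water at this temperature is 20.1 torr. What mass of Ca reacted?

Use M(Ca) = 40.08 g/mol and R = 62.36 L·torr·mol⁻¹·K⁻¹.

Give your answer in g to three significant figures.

P(H2) = 729 − 20.1 = 708.9 torr
n(H2) = PV/RT = (708.9 × 0.2990) / (62.36 × 295.45) = 0.01150 mol
n(Ca) = (1/1) × 0.01150 = 0.01150 mol
m(Ca) = 0.01150 × 40.08 = 0.4609 g

0.461 g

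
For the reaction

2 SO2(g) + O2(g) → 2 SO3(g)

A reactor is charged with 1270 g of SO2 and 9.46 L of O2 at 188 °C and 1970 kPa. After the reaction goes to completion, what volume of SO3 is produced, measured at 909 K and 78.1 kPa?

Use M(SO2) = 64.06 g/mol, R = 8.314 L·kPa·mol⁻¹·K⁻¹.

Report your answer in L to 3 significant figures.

n(SO2) = 1270 / 64.06 = 19.83 mol
n(O2) = PV/RT = (1970 × 9.46) / (8.314 × 461.15) = 4.861 mol
For 19.83 mol SO2, stoichiometry requires (1/2) × 19.83 = 9.915 mol O2; 4.861 mol is available, so O2 is limiting.
n(SO3) = (2/1) × 4.861 = 9.722 mol
V(SO3) = nRT/P = 9.722 × 8.314 × 909 / 78.1 = 940.8 L

941 L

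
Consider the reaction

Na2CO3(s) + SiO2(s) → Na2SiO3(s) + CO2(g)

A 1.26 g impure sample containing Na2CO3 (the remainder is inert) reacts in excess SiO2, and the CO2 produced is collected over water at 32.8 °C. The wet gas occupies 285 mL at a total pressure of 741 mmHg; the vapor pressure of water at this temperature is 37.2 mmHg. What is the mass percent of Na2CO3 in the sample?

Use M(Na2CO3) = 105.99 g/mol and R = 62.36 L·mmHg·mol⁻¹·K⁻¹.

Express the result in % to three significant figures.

P(CO2) = 741 − 37.2 = 703.8 mmHg
n(CO2) = PV/RT = (703.8 × 0.2850) / (62.36 × 305.95) = 0.01051 mol
n(Na2CO3) = (1/1) × 0.01051 = 0.01051 mol
m(Na2CO3) = 0.01051 × 105.99 = 1.114 g
%Na2CO3 = 1.114 / 1.26 × 100 = 88.41%

88.4 %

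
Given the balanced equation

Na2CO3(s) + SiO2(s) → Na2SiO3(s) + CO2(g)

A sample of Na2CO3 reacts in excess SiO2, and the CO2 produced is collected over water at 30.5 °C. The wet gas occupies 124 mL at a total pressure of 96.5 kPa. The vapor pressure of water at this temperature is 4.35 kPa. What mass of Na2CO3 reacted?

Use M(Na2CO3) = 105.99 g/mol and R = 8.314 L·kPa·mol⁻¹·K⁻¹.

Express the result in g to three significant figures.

P(CO2) = 96.5 − 4.35 = 92.15 kPa
n(CO2) = PV/RT = (92.15 × 0.1240) / (8.314 × 303.65) = 0.004526 mol
n(Na2CO3) = (1/1) × 0.004526 = 0.004526 mol
m(Na2CO3) = 0.004526 × 105.99 = 0.4797 g

0.480 g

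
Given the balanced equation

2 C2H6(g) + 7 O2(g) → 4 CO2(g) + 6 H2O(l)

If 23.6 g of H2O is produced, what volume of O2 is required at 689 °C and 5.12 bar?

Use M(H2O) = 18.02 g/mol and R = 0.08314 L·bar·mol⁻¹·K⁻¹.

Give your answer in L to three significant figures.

n(H2O) = 23.60 / 18.02 = 1.310 mol
n(O2) = (7/6) × 1.310 = 1.528 mol
V = nRT/P = 1.528 × 0.08314 × 962.15 / 5.12 = 23.87 L

23.9 L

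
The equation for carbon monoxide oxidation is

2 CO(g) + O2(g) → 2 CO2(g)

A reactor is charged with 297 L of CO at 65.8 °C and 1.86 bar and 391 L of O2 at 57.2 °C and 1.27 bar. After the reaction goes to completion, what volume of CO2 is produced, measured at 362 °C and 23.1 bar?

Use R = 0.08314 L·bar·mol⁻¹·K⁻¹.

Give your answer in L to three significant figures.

44.8 L

n(CO) = PV/RT = (1.86 × 297) / (0.08314 × 338.95) = 19.60 mol
n(O2) = PV/RT = (1.27 × 391) / (0.08314 × 330.35) = 18.08 mol
For 19.60 mol CO, stoichiometry requires (1/2) × 19.60 = 9.800 mol O2; 18.08 mol is available, so CO is limiting.
n(CO2) = (2/2) × 19.60 = 19.60 mol
V(CO2) = nRT/P = 19.60 × 0.08314 × 635.15 / 23.1 = 44.81 L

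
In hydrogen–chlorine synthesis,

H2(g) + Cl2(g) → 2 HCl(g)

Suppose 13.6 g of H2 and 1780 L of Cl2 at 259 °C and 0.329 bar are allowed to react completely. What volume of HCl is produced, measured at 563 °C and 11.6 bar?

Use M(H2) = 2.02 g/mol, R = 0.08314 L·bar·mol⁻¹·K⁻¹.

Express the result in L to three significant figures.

80.7 L

n(H2) = 13.6 / 2.02 = 6.733 mol
n(Cl2) = PV/RT = (0.329 × 1780) / (0.08314 × 532.15) = 13.24 mol
For 6.733 mol H2, stoichiometry requires (1/1) × 6.733 = 6.733 mol Cl2; 13.24 mol is available, so H2 is limiting.
n(HCl) = (2/1) × 6.733 = 13.47 mol
V(HCl) = nRT/P = 13.47 × 0.08314 × 836.15 / 11.6 = 80.72 L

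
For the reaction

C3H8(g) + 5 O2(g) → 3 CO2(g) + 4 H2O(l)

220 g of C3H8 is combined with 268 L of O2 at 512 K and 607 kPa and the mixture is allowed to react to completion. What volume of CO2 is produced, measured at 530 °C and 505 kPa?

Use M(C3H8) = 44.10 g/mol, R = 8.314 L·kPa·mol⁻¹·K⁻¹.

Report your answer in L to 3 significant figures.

198 L

n(C3H8) = 220 / 44.10 = 4.989 mol
n(O2) = PV/RT = (607 × 268) / (8.314 × 512) = 38.22 mol
For 4.989 mol C3H8, stoichiometry requires (5/1) × 4.989 = 24.95 mol O2; 38.22 mol is available, so C3H8 is limiting.
n(CO2) = (3/1) × 4.989 = 14.97 mol
V(CO2) = nRT/P = 14.97 × 8.314 × 803.15 / 505 = 197.9 L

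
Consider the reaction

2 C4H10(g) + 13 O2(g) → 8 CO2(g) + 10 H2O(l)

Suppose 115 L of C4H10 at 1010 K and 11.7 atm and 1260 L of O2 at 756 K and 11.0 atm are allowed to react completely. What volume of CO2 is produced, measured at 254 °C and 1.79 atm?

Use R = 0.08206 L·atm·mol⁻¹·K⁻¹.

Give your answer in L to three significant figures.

1570 L

n(C4H10) = PV/RT = (11.7 × 115) / (0.08206 × 1010) = 16.23 mol
n(O2) = PV/RT = (11.0 × 1260) / (0.08206 × 756) = 223.4 mol
For 16.23 mol C4H10, stoichiometry requires (13/2) × 16.23 = 105.5 mol O2; 223.4 mol is available, so C4H10 is limiting.
n(CO2) = (8/2) × 16.23 = 64.92 mol
V(CO2) = nRT/P = 64.92 × 0.08206 × 527.15 / 1.79 = 1569 L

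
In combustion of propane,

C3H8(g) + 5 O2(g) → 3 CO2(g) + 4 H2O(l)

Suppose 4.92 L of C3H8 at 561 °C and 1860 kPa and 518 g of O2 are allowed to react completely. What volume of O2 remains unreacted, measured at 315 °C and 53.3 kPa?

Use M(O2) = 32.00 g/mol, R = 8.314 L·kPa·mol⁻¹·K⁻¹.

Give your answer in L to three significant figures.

n(C3H8) = PV/RT = (1860 × 4.92) / (8.314 × 834.15) = 1.320 mol
n(O2) = 518 / 32.00 = 16.19 mol
For 1.320 mol C3H8, stoichiometry requires (5/1) × 1.320 = 6.600 mol O2; 16.19 mol is available, so C3H8 is limiting.
n(O2) consumed = (5/1) × 1.320 = 6.600 mol; remaining = 16.19 − 6.600 = 9.590 mol
V(O2) = nRT/P = 9.590 × 8.314 × 588.15 / 53.3 = 879.8 L

880 L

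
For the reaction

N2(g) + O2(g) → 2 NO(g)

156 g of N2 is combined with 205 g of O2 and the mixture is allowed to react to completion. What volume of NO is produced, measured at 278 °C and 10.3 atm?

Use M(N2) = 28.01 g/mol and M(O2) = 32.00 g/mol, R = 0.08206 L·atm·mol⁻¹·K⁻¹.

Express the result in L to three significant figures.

n(N2) = 156 / 28.01 = 5.569 mol
n(O2) = 205 / 32.00 = 6.406 mol
For 5.569 mol N2, stoichiometry requires (1/1) × 5.569 = 5.569 mol O2; 6.406 mol is available, so N2 is limiting.
n(NO) = (2/1) × 5.569 = 11.14 mol
V(NO) = nRT/P = 11.14 × 0.08206 × 551.15 / 10.3 = 48.92 L

48.9 L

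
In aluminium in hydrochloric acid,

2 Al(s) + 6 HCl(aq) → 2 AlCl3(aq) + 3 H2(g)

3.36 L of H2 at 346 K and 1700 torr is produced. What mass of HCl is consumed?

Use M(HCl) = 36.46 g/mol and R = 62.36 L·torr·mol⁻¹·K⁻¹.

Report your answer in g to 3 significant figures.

n(H2) = PV/RT = (1700 × 3.36) / (62.36 × 346) = 0.2647 mol
n(HCl) = (6/3) × 0.2647 = 0.5294 mol
m(HCl) = 0.5294 × 36.46 = 19.30 g

19.3 g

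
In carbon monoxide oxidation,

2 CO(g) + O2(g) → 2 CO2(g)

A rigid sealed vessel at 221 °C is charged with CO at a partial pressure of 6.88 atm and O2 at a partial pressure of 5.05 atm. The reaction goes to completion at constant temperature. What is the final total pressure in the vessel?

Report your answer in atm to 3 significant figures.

8.49 atm

Because the vessel is rigid and T is held at 221 °C, work the stoichiometry in partial pressures (P_i = n_iRT/V).
P(O2) required for 6.88 atm of CO = (1/2) × 6.88 = 3.440 atm; available 5.05 atm, so CO is limiting.
P(O2) remaining = 5.05 − (1/2) × 6.88 = 1.610 atm
P(gaseous products) = (2)/2 × 6.88 = 6.880 atm
P_total at 221 °C = 1.610 + 6.880 = 8.490 atm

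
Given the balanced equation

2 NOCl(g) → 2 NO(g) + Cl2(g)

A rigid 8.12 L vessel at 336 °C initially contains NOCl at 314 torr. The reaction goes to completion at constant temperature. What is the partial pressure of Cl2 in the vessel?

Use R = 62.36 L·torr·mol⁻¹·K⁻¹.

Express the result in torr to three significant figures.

n(NOCl)₀ = PV/RT = (314 × 8.12) / (62.36 × 609.15) = 0.06712 mol
n(Cl2) = (1/2) × 0.06712 = 0.03356 mol
P(Cl2) = nRT/V = 0.03356 × 62.36 × 609.15 / 8.12 = 157.0 torr

157 torr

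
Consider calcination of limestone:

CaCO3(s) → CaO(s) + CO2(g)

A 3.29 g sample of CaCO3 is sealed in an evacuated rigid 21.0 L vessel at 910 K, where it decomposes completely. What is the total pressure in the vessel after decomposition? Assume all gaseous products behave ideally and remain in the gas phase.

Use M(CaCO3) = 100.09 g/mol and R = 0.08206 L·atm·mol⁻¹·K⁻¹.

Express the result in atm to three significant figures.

n(CaCO3) = 3.29 / 100.09 = 0.03287 mol
n(gas produced) = (1/1) × 0.03287 = 0.03287 mol
P = nRT/V = 0.03287 × 0.08206 × 910 / 21.0 = 0.1169 atm

0.117 atm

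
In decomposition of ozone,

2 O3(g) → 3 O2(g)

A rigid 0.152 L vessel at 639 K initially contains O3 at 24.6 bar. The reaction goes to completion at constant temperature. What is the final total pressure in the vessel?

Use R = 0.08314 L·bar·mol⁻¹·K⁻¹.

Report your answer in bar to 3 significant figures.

At constant T and V, P ∝ n(gas): 2 mol gas → 3 mol gas.
P_final = (3/2) × 24.6 = 36.90 bar

36.9 bar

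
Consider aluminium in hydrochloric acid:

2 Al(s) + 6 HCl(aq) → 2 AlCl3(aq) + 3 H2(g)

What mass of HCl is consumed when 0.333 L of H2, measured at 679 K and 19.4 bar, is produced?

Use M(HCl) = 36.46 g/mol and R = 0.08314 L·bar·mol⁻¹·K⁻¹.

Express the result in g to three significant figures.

8.34 g

n(H2) = PV/RT = (19.4 × 0.333) / (0.08314 × 679) = 0.1144 mol
n(HCl) = (6/3) × 0.1144 = 0.2288 mol
m(HCl) = 0.2288 × 36.46 = 8.342 g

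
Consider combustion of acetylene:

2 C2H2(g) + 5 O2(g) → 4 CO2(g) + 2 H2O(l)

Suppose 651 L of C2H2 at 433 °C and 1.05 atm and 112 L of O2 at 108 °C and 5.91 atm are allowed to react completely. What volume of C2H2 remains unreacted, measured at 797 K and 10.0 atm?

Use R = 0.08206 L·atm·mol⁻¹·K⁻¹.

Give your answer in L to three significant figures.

n(C2H2) = PV/RT = (1.05 × 651) / (0.08206 × 706.15) = 11.80 mol
n(O2) = PV/RT = (5.91 × 112) / (0.08206 × 381.15) = 21.16 mol
For 11.80 mol C2H2, stoichiometry requires (5/2) × 11.80 = 29.50 mol O2; 21.16 mol is available, so O2 is limiting.
n(C2H2) consumed = (2/5) × 21.16 = 8.464 mol; remaining = 11.80 − 8.464 = 3.336 mol
V(C2H2) = nRT/P = 3.336 × 0.08206 × 797 / 10.0 = 21.82 L

21.8 L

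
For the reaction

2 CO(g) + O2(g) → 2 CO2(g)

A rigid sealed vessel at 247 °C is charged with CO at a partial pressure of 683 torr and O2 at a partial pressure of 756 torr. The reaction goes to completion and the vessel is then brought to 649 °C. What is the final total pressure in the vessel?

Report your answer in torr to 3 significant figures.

1950 torr

With V and T fixed, P_i ∝ n_i, so the mole ratios apply directly to partial pressures at 247 °C.
P(O2) required for 683 torr of CO = (1/2) × 683 = 341.5 torr; available 756 torr, so CO is limiting.
P(O2) remaining = 756 − (1/2) × 683 = 414.5 torr
P(gaseous products) = (2)/2 × 683 = 683.0 torr
P_total at 247 °C = 414.5 + 683.0 = 1098 torr
Scaling to 649 °C: P = 1098 × 922.15/520.15 = 1947 torr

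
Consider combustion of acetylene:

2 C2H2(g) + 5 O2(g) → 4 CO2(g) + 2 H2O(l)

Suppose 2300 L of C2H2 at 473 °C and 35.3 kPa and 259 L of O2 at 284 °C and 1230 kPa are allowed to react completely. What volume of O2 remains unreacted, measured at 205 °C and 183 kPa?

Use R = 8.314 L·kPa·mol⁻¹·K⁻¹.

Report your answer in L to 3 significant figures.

783 L

n(C2H2) = PV/RT = (35.3 × 2300) / (8.314 × 746.15) = 13.09 mol
n(O2) = PV/RT = (1230 × 259) / (8.314 × 557.15) = 68.77 mol
For 13.09 mol C2H2, stoichiometry requires (5/2) × 13.09 = 32.73 mol O2; 68.77 mol is available, so C2H2 is limiting.
n(O2) consumed = (5/2) × 13.09 = 32.73 mol; remaining = 68.77 − 32.73 = 36.04 mol
V(O2) = nRT/P = 36.04 × 8.314 × 478.15 / 183 = 782.9 L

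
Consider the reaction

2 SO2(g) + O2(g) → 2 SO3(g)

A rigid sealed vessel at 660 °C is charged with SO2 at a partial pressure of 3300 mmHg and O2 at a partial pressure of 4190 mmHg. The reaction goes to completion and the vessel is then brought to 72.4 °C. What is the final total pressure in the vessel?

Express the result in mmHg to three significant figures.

2160 mmHg

At constant V, partial pressures at 660 °C are proportional to moles, so apply stoichiometry directly to pressures.
P(O2) required for 3300 mmHg of SO2 = (1/2) × 3300 = 1650 mmHg; available 4190 mmHg, so SO2 is limiting.
P(O2) remaining = 4190 − (1/2) × 3300 = 2540 mmHg
P(gaseous products) = (2)/2 × 3300 = 3300 mmHg
P_total at 660 °C = 2540 + 3300 = 5840 mmHg
Scaling to 72.4 °C: P = 5840 × 345.55/933.15 = 2163 mmHg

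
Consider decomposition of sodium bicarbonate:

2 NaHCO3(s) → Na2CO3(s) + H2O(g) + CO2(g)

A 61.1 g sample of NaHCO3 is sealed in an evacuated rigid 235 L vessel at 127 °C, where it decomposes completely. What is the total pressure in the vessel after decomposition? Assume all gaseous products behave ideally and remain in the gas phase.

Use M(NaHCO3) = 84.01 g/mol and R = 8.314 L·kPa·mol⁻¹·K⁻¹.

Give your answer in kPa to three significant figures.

n(NaHCO3) = 61.1 / 84.01 = 0.7273 mol
n(gas produced) = (2/2) × 0.7273 = 0.7273 mol
P = nRT/V = 0.7273 × 8.314 × 400.15 / 235 = 10.30 kPa

10.3 kPa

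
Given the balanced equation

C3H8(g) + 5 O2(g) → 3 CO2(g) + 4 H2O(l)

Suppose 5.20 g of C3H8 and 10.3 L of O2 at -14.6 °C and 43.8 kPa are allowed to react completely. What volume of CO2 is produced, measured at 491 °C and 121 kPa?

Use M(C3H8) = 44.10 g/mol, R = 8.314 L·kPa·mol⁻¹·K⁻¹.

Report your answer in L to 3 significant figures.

6.61 L

n(C3H8) = 5.20 / 44.10 = 0.1179 mol
n(O2) = PV/RT = (43.8 × 10.3) / (8.314 × 258.55) = 0.2099 mol
For 0.1179 mol C3H8, stoichiometry requires (5/1) × 0.1179 = 0.5895 mol O2; 0.2099 mol is available, so O2 is limiting.
n(CO2) = (3/5) × 0.2099 = 0.1259 mol
V(CO2) = nRT/P = 0.1259 × 8.314 × 764.15 / 121 = 6.610 L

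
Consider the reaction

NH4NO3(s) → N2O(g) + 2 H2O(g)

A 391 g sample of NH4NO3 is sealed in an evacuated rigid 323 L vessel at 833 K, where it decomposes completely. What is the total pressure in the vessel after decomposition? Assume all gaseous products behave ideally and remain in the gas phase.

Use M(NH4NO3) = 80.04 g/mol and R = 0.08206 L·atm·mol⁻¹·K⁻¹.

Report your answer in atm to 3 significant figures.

n(NH4NO3) = 391 / 80.04 = 4.885 mol
n(gas produced) = (3/1) × 4.885 = 14.65 mol
P = nRT/V = 14.65 × 0.08206 × 833 / 323 = 3.100 atm

3.10 atm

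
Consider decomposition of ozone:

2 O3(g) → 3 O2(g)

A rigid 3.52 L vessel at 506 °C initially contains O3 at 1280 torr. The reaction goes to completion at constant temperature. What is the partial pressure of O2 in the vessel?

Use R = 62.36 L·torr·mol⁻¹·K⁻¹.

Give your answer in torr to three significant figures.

1920 torr

n(O3)₀ = PV/RT = (1280 × 3.52) / (62.36 × 779.15) = 0.09273 mol
n(O2) = (3/2) × 0.09273 = 0.1391 mol
P(O2) = nRT/V = 0.1391 × 62.36 × 779.15 / 3.52 = 1920 torr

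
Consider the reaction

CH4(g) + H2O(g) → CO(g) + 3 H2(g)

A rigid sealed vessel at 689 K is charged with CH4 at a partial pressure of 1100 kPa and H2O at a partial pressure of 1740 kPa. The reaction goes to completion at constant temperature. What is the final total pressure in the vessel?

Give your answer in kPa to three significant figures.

Because the vessel is rigid and T is held at 689 K, work the stoichiometry in partial pressures (P_i = n_iRT/V).
P(H2O) required for 1100 kPa of CH4 = (1/1) × 1100 = 1100 kPa; available 1740 kPa, so CH4 is limiting.
P(H2O) remaining = 1740 − (1/1) × 1100 = 640.0 kPa
P(gaseous products) = (1+3)/1 × 1100 = 4400 kPa
P_total at 689 K = 640.0 + 4400 = 5040 kPa

5040 kPa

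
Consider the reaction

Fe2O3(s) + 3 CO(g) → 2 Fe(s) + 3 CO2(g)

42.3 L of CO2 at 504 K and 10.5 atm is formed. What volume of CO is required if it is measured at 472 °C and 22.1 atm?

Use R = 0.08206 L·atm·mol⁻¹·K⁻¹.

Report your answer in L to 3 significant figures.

29.7 L

n(CO2) = PV/RT = (10.5 × 42.3) / (0.08206 × 504) = 10.74 mol
n(CO) = (3/3) × 10.74 = 10.74 mol
V = nRT/P = 10.74 × 0.08206 × 745.15 / 22.1 = 29.72 L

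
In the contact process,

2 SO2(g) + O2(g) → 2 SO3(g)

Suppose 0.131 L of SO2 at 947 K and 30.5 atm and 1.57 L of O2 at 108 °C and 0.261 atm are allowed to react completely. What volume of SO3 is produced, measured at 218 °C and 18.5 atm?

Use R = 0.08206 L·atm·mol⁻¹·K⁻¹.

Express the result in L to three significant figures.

n(SO2) = PV/RT = (30.5 × 0.131) / (0.08206 × 947) = 0.05141 mol
n(O2) = PV/RT = (0.261 × 1.57) / (0.08206 × 381.15) = 0.01310 mol
For 0.05141 mol SO2, stoichiometry requires (1/2) × 0.05141 = 0.02570 mol O2; 0.01310 mol is available, so O2 is limiting.
n(SO3) = (2/1) × 0.01310 = 0.02620 mol
V(SO3) = nRT/P = 0.02620 × 0.08206 × 491.15 / 18.5 = 0.05708 L

0.0571 L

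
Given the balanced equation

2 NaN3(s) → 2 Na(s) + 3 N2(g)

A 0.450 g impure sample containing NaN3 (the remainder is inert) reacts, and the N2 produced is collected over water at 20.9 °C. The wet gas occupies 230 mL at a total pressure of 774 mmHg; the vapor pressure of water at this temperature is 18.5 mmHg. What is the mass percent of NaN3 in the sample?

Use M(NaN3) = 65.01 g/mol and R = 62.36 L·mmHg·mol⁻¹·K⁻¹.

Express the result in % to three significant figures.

P(N2) = 774 − 18.5 = 755.5 mmHg
n(N2) = PV/RT = (755.5 × 0.2300) / (62.36 × 294.05) = 0.009476 mol
n(NaN3) = (2/3) × 0.009476 = 0.006317 mol
m(NaN3) = 0.006317 × 65.01 = 0.4107 g
%NaN3 = 0.4107 / 0.450 × 100 = 91.27%

91.3 %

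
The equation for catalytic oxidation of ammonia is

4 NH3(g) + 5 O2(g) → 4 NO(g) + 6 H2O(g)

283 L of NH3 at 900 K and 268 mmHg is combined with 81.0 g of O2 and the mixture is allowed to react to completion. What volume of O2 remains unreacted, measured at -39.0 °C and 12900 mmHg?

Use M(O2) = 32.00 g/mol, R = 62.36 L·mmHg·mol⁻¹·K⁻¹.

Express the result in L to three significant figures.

n(NH3) = PV/RT = (268 × 283) / (62.36 × 900) = 1.351 mol
n(O2) = 81.0 / 32.00 = 2.531 mol
For 1.351 mol NH3, stoichiometry requires (5/4) × 1.351 = 1.689 mol O2; 2.531 mol is available, so NH3 is limiting.
n(O2) consumed = (5/4) × 1.351 = 1.689 mol; remaining = 2.531 − 1.689 = 0.8420 mol
V(O2) = nRT/P = 0.8420 × 62.36 × 234.15 / 12900 = 0.9531 L

0.953 L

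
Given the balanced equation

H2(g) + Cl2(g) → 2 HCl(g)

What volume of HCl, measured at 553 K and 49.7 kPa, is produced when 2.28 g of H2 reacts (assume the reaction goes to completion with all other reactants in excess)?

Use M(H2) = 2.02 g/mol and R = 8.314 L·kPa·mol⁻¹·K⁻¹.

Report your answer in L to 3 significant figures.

209 L

n(H2) = 2.280 / 2.02 = 1.129 mol
n(HCl) = (2/1) × 1.129 = 2.258 mol
V = nRT/P = 2.258 × 8.314 × 553 / 49.7 = 208.9 L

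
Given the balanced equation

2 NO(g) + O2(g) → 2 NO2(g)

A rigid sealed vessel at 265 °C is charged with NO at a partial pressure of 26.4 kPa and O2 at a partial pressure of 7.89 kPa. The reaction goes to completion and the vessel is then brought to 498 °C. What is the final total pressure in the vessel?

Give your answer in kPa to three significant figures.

37.8 kPa

Because the vessel is rigid and T is held at 265 °C, work the stoichiometry in partial pressures (P_i = n_iRT/V).
P(O2) required for 26.4 kPa of NO = (1/2) × 26.4 = 13.20 kPa; available 7.89 kPa, so O2 is limiting.
P(NO) remaining = 26.4 − (2/1) × 7.89 = 10.62 kPa
P(gaseous products) = (2)/1 × 7.89 = 15.78 kPa
P_total at 265 °C = 10.62 + 15.78 = 26.40 kPa
Scaling to 498 °C: P = 26.40 × 771.15/538.15 = 37.83 kPa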